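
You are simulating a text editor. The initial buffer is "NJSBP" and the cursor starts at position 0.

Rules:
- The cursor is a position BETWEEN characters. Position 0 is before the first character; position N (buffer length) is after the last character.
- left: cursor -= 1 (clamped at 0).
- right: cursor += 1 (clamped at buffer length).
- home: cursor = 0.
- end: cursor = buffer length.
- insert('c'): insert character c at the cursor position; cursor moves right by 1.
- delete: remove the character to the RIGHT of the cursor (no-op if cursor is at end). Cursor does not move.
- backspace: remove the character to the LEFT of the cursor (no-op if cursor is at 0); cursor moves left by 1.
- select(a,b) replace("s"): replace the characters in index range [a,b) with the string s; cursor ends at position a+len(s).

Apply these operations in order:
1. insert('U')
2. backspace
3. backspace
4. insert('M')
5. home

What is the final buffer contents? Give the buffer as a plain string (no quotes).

After op 1 (insert('U')): buf='UNJSBP' cursor=1
After op 2 (backspace): buf='NJSBP' cursor=0
After op 3 (backspace): buf='NJSBP' cursor=0
After op 4 (insert('M')): buf='MNJSBP' cursor=1
After op 5 (home): buf='MNJSBP' cursor=0

Answer: MNJSBP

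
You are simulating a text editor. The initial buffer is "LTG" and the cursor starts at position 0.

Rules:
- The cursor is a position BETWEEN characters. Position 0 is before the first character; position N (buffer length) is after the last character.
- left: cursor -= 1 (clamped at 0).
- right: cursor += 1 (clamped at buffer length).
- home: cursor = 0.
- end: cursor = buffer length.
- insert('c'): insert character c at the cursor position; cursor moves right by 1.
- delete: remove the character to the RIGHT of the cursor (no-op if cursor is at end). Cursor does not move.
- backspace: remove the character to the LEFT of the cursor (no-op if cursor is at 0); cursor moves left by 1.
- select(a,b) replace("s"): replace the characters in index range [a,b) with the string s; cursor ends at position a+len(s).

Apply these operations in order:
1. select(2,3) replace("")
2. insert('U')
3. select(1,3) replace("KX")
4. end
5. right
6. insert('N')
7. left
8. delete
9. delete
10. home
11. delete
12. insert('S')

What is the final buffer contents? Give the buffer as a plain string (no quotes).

After op 1 (select(2,3) replace("")): buf='LT' cursor=2
After op 2 (insert('U')): buf='LTU' cursor=3
After op 3 (select(1,3) replace("KX")): buf='LKX' cursor=3
After op 4 (end): buf='LKX' cursor=3
After op 5 (right): buf='LKX' cursor=3
After op 6 (insert('N')): buf='LKXN' cursor=4
After op 7 (left): buf='LKXN' cursor=3
After op 8 (delete): buf='LKX' cursor=3
After op 9 (delete): buf='LKX' cursor=3
After op 10 (home): buf='LKX' cursor=0
After op 11 (delete): buf='KX' cursor=0
After op 12 (insert('S')): buf='SKX' cursor=1

Answer: SKX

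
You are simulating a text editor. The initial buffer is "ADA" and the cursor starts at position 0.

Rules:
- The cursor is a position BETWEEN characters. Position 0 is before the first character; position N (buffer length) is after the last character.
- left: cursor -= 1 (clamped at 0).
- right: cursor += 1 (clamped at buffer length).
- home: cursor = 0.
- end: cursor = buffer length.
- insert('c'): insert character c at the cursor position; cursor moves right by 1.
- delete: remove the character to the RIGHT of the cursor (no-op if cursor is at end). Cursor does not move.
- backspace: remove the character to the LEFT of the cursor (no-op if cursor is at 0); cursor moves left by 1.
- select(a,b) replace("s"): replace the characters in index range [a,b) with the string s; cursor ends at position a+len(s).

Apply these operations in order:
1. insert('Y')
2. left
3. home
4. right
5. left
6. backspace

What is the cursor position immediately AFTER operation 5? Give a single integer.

After op 1 (insert('Y')): buf='YADA' cursor=1
After op 2 (left): buf='YADA' cursor=0
After op 3 (home): buf='YADA' cursor=0
After op 4 (right): buf='YADA' cursor=1
After op 5 (left): buf='YADA' cursor=0

Answer: 0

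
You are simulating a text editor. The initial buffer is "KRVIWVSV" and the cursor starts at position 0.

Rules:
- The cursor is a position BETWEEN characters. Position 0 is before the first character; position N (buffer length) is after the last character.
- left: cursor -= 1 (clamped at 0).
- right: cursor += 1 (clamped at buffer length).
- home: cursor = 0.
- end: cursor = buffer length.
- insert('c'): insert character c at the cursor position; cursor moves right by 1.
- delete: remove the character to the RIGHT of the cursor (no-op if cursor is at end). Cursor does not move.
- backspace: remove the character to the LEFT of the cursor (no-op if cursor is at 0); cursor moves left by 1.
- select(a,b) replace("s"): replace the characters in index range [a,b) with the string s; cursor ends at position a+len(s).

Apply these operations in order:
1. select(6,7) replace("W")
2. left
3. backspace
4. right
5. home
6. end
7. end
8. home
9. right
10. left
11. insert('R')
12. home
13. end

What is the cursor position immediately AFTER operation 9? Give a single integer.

Answer: 1

Derivation:
After op 1 (select(6,7) replace("W")): buf='KRVIWVWV' cursor=7
After op 2 (left): buf='KRVIWVWV' cursor=6
After op 3 (backspace): buf='KRVIWWV' cursor=5
After op 4 (right): buf='KRVIWWV' cursor=6
After op 5 (home): buf='KRVIWWV' cursor=0
After op 6 (end): buf='KRVIWWV' cursor=7
After op 7 (end): buf='KRVIWWV' cursor=7
After op 8 (home): buf='KRVIWWV' cursor=0
After op 9 (right): buf='KRVIWWV' cursor=1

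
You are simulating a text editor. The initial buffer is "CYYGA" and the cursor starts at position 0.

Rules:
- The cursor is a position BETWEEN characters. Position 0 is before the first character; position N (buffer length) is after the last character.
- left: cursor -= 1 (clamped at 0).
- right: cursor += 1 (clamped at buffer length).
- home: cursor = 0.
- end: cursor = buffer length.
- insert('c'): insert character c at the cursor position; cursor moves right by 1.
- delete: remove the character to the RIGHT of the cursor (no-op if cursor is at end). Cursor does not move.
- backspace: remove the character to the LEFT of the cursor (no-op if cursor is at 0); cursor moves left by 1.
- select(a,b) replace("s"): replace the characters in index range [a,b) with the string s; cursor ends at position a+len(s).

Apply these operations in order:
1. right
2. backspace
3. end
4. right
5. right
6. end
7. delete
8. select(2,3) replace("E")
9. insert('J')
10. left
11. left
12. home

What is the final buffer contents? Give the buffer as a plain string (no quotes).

Answer: YYEJA

Derivation:
After op 1 (right): buf='CYYGA' cursor=1
After op 2 (backspace): buf='YYGA' cursor=0
After op 3 (end): buf='YYGA' cursor=4
After op 4 (right): buf='YYGA' cursor=4
After op 5 (right): buf='YYGA' cursor=4
After op 6 (end): buf='YYGA' cursor=4
After op 7 (delete): buf='YYGA' cursor=4
After op 8 (select(2,3) replace("E")): buf='YYEA' cursor=3
After op 9 (insert('J')): buf='YYEJA' cursor=4
After op 10 (left): buf='YYEJA' cursor=3
After op 11 (left): buf='YYEJA' cursor=2
After op 12 (home): buf='YYEJA' cursor=0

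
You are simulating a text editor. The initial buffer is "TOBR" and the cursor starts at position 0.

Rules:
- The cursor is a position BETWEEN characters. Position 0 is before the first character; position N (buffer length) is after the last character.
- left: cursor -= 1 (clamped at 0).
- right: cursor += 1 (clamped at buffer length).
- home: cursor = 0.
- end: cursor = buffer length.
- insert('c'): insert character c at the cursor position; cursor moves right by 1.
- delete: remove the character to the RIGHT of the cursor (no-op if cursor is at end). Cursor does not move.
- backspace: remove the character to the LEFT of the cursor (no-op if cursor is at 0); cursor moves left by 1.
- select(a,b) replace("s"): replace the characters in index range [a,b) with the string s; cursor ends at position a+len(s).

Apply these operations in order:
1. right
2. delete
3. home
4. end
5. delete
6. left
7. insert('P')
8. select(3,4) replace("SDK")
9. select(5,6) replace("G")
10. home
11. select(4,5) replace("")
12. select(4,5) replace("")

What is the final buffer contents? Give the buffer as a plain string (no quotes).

After op 1 (right): buf='TOBR' cursor=1
After op 2 (delete): buf='TBR' cursor=1
After op 3 (home): buf='TBR' cursor=0
After op 4 (end): buf='TBR' cursor=3
After op 5 (delete): buf='TBR' cursor=3
After op 6 (left): buf='TBR' cursor=2
After op 7 (insert('P')): buf='TBPR' cursor=3
After op 8 (select(3,4) replace("SDK")): buf='TBPSDK' cursor=6
After op 9 (select(5,6) replace("G")): buf='TBPSDG' cursor=6
After op 10 (home): buf='TBPSDG' cursor=0
After op 11 (select(4,5) replace("")): buf='TBPSG' cursor=4
After op 12 (select(4,5) replace("")): buf='TBPS' cursor=4

Answer: TBPS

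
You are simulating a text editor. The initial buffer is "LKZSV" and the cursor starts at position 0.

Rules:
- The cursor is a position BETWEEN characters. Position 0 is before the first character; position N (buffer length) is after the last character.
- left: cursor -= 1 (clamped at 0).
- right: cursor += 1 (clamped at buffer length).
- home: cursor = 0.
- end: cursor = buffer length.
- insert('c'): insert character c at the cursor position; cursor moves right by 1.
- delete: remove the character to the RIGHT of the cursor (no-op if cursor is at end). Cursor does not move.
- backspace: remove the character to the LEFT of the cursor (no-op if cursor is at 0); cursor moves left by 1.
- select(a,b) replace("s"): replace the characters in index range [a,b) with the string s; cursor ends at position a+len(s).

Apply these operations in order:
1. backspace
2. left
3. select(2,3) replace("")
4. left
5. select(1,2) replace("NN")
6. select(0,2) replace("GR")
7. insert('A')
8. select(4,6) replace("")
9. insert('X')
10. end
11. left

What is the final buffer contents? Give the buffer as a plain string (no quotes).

Answer: GRANX

Derivation:
After op 1 (backspace): buf='LKZSV' cursor=0
After op 2 (left): buf='LKZSV' cursor=0
After op 3 (select(2,3) replace("")): buf='LKSV' cursor=2
After op 4 (left): buf='LKSV' cursor=1
After op 5 (select(1,2) replace("NN")): buf='LNNSV' cursor=3
After op 6 (select(0,2) replace("GR")): buf='GRNSV' cursor=2
After op 7 (insert('A')): buf='GRANSV' cursor=3
After op 8 (select(4,6) replace("")): buf='GRAN' cursor=4
After op 9 (insert('X')): buf='GRANX' cursor=5
After op 10 (end): buf='GRANX' cursor=5
After op 11 (left): buf='GRANX' cursor=4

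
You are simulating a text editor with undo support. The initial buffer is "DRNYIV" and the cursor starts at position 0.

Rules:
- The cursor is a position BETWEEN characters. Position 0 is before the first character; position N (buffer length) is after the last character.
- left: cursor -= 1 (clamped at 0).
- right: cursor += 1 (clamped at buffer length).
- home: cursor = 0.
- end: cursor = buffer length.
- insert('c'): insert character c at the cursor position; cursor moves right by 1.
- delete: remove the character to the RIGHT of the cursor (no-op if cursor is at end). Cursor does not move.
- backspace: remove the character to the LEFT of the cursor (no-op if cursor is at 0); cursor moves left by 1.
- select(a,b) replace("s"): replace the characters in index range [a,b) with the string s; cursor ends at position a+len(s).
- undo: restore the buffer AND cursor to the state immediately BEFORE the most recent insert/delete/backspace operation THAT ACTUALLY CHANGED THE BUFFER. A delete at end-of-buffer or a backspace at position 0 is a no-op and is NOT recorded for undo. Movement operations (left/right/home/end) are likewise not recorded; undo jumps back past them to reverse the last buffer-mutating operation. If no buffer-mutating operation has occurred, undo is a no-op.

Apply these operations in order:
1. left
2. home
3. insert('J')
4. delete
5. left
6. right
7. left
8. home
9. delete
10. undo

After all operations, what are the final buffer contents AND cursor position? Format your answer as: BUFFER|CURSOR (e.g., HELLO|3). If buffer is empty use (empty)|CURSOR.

After op 1 (left): buf='DRNYIV' cursor=0
After op 2 (home): buf='DRNYIV' cursor=0
After op 3 (insert('J')): buf='JDRNYIV' cursor=1
After op 4 (delete): buf='JRNYIV' cursor=1
After op 5 (left): buf='JRNYIV' cursor=0
After op 6 (right): buf='JRNYIV' cursor=1
After op 7 (left): buf='JRNYIV' cursor=0
After op 8 (home): buf='JRNYIV' cursor=0
After op 9 (delete): buf='RNYIV' cursor=0
After op 10 (undo): buf='JRNYIV' cursor=0

Answer: JRNYIV|0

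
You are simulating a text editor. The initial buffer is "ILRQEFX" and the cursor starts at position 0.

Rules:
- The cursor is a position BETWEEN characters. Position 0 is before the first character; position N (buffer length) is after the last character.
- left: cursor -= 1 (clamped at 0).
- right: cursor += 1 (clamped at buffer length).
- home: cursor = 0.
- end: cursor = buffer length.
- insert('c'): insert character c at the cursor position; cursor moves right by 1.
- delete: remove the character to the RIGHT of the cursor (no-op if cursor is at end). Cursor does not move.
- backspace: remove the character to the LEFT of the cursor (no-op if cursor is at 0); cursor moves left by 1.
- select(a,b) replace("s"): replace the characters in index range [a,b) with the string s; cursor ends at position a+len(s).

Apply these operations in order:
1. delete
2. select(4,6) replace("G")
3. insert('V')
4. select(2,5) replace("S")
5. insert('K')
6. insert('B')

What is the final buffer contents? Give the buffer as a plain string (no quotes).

Answer: LRSKBV

Derivation:
After op 1 (delete): buf='LRQEFX' cursor=0
After op 2 (select(4,6) replace("G")): buf='LRQEG' cursor=5
After op 3 (insert('V')): buf='LRQEGV' cursor=6
After op 4 (select(2,5) replace("S")): buf='LRSV' cursor=3
After op 5 (insert('K')): buf='LRSKV' cursor=4
After op 6 (insert('B')): buf='LRSKBV' cursor=5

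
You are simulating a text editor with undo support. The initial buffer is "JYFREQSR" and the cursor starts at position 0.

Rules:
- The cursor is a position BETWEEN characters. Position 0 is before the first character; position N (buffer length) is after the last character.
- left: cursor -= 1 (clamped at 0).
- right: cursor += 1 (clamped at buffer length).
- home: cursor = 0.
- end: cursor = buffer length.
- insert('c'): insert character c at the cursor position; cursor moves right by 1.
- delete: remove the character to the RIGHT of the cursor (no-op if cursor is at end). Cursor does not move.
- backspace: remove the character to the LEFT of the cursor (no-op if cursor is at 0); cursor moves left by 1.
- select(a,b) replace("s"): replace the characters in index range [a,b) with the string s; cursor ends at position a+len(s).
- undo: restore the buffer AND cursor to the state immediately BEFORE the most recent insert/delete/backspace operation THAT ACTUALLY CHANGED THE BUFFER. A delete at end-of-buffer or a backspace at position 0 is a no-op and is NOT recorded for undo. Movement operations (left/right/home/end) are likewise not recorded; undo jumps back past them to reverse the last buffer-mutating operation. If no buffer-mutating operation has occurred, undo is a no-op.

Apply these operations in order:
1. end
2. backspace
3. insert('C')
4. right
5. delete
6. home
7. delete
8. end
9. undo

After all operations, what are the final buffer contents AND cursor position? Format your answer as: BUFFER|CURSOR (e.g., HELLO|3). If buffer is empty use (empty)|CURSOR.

Answer: JYFREQSC|0

Derivation:
After op 1 (end): buf='JYFREQSR' cursor=8
After op 2 (backspace): buf='JYFREQS' cursor=7
After op 3 (insert('C')): buf='JYFREQSC' cursor=8
After op 4 (right): buf='JYFREQSC' cursor=8
After op 5 (delete): buf='JYFREQSC' cursor=8
After op 6 (home): buf='JYFREQSC' cursor=0
After op 7 (delete): buf='YFREQSC' cursor=0
After op 8 (end): buf='YFREQSC' cursor=7
After op 9 (undo): buf='JYFREQSC' cursor=0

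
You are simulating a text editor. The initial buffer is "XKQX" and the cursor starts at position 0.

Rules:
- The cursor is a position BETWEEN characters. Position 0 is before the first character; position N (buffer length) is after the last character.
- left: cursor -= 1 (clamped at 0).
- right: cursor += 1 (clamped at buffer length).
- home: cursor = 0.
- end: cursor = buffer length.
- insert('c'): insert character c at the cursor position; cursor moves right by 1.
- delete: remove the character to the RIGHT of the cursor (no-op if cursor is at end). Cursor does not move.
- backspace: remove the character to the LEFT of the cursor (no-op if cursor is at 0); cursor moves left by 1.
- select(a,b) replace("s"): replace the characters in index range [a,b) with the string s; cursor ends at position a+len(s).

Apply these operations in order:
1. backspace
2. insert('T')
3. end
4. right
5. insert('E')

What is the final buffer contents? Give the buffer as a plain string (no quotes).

After op 1 (backspace): buf='XKQX' cursor=0
After op 2 (insert('T')): buf='TXKQX' cursor=1
After op 3 (end): buf='TXKQX' cursor=5
After op 4 (right): buf='TXKQX' cursor=5
After op 5 (insert('E')): buf='TXKQXE' cursor=6

Answer: TXKQXE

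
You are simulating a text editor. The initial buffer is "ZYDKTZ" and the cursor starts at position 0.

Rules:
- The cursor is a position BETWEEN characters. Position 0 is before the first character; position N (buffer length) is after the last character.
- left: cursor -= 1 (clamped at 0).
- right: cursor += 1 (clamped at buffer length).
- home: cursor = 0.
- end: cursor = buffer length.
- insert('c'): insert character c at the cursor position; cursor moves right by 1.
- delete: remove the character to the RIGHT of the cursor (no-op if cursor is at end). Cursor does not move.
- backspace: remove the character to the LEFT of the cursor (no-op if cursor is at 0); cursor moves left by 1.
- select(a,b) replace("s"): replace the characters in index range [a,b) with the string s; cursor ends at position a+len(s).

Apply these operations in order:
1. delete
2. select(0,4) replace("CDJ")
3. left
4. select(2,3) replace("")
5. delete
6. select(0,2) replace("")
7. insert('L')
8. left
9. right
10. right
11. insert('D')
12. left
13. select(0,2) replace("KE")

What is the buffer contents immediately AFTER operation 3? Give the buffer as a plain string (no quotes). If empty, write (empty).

Answer: CDJZ

Derivation:
After op 1 (delete): buf='YDKTZ' cursor=0
After op 2 (select(0,4) replace("CDJ")): buf='CDJZ' cursor=3
After op 3 (left): buf='CDJZ' cursor=2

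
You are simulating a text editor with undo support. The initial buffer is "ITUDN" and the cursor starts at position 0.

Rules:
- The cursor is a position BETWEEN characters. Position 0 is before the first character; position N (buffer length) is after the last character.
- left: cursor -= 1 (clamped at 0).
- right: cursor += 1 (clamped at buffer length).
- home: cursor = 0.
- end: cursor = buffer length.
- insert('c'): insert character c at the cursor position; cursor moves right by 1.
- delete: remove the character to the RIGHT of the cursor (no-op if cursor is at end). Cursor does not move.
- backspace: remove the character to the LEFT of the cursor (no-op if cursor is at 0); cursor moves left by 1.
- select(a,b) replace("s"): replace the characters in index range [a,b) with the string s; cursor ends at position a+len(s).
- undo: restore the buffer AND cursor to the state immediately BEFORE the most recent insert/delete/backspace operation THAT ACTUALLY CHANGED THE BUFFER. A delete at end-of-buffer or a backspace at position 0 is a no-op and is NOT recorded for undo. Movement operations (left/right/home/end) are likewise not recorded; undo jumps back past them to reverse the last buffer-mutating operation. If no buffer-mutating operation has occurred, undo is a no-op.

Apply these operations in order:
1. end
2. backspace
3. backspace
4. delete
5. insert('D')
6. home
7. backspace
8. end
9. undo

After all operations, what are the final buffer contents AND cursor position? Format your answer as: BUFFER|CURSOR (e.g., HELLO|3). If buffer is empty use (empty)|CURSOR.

Answer: ITU|3

Derivation:
After op 1 (end): buf='ITUDN' cursor=5
After op 2 (backspace): buf='ITUD' cursor=4
After op 3 (backspace): buf='ITU' cursor=3
After op 4 (delete): buf='ITU' cursor=3
After op 5 (insert('D')): buf='ITUD' cursor=4
After op 6 (home): buf='ITUD' cursor=0
After op 7 (backspace): buf='ITUD' cursor=0
After op 8 (end): buf='ITUD' cursor=4
After op 9 (undo): buf='ITU' cursor=3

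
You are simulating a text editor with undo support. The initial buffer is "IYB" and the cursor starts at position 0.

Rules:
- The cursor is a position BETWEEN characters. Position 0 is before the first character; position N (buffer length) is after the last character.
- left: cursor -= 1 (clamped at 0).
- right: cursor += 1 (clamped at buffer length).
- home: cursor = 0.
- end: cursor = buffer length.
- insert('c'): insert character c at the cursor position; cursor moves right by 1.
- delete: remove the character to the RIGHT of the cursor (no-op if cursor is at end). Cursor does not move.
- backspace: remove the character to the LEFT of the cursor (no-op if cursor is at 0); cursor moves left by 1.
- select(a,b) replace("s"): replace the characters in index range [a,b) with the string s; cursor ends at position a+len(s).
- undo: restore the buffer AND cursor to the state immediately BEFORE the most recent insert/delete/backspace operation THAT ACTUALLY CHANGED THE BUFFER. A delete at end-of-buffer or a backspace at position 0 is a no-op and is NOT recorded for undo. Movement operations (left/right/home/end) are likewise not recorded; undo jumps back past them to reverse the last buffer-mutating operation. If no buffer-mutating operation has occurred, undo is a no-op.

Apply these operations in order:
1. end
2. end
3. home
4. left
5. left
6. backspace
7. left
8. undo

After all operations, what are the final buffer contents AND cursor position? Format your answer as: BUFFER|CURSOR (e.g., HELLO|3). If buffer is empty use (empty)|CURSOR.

After op 1 (end): buf='IYB' cursor=3
After op 2 (end): buf='IYB' cursor=3
After op 3 (home): buf='IYB' cursor=0
After op 4 (left): buf='IYB' cursor=0
After op 5 (left): buf='IYB' cursor=0
After op 6 (backspace): buf='IYB' cursor=0
After op 7 (left): buf='IYB' cursor=0
After op 8 (undo): buf='IYB' cursor=0

Answer: IYB|0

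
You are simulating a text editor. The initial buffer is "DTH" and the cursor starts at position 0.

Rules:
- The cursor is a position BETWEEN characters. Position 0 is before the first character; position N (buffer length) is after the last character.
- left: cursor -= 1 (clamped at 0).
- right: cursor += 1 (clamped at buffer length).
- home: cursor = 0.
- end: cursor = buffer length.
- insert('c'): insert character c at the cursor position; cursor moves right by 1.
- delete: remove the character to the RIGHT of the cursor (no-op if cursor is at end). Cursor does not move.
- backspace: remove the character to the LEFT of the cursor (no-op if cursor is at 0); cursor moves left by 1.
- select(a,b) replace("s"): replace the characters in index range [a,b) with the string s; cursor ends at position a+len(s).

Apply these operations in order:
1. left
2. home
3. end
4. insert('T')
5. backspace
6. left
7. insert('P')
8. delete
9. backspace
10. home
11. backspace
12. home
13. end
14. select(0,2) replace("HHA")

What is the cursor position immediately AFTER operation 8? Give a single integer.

After op 1 (left): buf='DTH' cursor=0
After op 2 (home): buf='DTH' cursor=0
After op 3 (end): buf='DTH' cursor=3
After op 4 (insert('T')): buf='DTHT' cursor=4
After op 5 (backspace): buf='DTH' cursor=3
After op 6 (left): buf='DTH' cursor=2
After op 7 (insert('P')): buf='DTPH' cursor=3
After op 8 (delete): buf='DTP' cursor=3

Answer: 3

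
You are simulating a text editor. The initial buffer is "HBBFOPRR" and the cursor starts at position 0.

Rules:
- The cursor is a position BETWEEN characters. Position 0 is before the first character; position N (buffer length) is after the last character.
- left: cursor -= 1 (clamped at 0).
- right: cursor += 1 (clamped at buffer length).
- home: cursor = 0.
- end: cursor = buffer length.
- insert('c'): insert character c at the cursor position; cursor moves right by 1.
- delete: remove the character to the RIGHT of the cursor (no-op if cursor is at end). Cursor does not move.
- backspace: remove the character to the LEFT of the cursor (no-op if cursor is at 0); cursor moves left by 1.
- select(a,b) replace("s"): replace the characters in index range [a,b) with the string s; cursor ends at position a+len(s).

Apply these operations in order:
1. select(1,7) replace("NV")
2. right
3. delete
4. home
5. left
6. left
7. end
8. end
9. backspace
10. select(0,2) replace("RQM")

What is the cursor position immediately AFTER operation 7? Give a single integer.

Answer: 4

Derivation:
After op 1 (select(1,7) replace("NV")): buf='HNVR' cursor=3
After op 2 (right): buf='HNVR' cursor=4
After op 3 (delete): buf='HNVR' cursor=4
After op 4 (home): buf='HNVR' cursor=0
After op 5 (left): buf='HNVR' cursor=0
After op 6 (left): buf='HNVR' cursor=0
After op 7 (end): buf='HNVR' cursor=4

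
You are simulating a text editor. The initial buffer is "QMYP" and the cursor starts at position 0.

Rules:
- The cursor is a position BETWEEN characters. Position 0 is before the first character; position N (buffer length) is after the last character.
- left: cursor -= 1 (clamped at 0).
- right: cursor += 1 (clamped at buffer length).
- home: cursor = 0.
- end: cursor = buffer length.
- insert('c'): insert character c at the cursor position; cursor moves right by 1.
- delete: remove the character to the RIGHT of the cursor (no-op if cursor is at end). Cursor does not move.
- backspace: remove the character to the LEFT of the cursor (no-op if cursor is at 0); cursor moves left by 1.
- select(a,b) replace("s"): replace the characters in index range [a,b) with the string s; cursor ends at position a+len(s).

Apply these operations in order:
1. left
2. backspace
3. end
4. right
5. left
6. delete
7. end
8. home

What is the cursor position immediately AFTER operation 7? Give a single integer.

After op 1 (left): buf='QMYP' cursor=0
After op 2 (backspace): buf='QMYP' cursor=0
After op 3 (end): buf='QMYP' cursor=4
After op 4 (right): buf='QMYP' cursor=4
After op 5 (left): buf='QMYP' cursor=3
After op 6 (delete): buf='QMY' cursor=3
After op 7 (end): buf='QMY' cursor=3

Answer: 3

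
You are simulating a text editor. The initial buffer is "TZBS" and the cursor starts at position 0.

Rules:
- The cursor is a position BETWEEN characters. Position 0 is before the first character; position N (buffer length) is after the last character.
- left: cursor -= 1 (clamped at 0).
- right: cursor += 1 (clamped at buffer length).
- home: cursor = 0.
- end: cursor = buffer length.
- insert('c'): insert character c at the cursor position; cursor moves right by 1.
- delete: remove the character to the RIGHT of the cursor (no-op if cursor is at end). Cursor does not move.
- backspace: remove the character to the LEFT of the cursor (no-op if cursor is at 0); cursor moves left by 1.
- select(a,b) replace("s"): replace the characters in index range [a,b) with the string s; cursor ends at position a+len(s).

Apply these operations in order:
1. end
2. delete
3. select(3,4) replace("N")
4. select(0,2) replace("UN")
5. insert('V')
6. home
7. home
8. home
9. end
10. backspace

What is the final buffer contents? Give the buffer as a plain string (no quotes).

After op 1 (end): buf='TZBS' cursor=4
After op 2 (delete): buf='TZBS' cursor=4
After op 3 (select(3,4) replace("N")): buf='TZBN' cursor=4
After op 4 (select(0,2) replace("UN")): buf='UNBN' cursor=2
After op 5 (insert('V')): buf='UNVBN' cursor=3
After op 6 (home): buf='UNVBN' cursor=0
After op 7 (home): buf='UNVBN' cursor=0
After op 8 (home): buf='UNVBN' cursor=0
After op 9 (end): buf='UNVBN' cursor=5
After op 10 (backspace): buf='UNVB' cursor=4

Answer: UNVB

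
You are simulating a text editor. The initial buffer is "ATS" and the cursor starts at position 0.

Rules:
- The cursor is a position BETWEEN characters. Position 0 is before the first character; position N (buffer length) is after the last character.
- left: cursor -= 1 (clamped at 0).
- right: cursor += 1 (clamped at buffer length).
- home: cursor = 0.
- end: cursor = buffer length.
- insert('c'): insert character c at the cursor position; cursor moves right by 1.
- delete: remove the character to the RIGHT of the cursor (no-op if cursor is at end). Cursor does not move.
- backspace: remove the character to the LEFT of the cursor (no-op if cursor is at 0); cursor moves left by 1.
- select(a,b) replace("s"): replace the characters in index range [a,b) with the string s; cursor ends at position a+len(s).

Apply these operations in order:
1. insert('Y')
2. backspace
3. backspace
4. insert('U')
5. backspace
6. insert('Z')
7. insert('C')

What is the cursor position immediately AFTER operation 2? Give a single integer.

After op 1 (insert('Y')): buf='YATS' cursor=1
After op 2 (backspace): buf='ATS' cursor=0

Answer: 0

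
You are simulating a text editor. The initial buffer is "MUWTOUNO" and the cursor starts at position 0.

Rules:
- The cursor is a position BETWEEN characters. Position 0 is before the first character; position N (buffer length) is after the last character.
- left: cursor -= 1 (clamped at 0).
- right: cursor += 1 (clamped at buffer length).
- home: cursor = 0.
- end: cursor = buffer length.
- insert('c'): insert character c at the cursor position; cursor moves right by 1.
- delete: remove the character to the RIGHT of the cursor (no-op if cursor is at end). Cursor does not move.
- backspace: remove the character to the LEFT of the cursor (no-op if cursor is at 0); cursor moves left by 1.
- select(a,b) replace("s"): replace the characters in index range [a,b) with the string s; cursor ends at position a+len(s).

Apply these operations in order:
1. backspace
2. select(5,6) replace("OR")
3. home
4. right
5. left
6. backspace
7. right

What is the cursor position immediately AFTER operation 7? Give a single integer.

After op 1 (backspace): buf='MUWTOUNO' cursor=0
After op 2 (select(5,6) replace("OR")): buf='MUWTOORNO' cursor=7
After op 3 (home): buf='MUWTOORNO' cursor=0
After op 4 (right): buf='MUWTOORNO' cursor=1
After op 5 (left): buf='MUWTOORNO' cursor=0
After op 6 (backspace): buf='MUWTOORNO' cursor=0
After op 7 (right): buf='MUWTOORNO' cursor=1

Answer: 1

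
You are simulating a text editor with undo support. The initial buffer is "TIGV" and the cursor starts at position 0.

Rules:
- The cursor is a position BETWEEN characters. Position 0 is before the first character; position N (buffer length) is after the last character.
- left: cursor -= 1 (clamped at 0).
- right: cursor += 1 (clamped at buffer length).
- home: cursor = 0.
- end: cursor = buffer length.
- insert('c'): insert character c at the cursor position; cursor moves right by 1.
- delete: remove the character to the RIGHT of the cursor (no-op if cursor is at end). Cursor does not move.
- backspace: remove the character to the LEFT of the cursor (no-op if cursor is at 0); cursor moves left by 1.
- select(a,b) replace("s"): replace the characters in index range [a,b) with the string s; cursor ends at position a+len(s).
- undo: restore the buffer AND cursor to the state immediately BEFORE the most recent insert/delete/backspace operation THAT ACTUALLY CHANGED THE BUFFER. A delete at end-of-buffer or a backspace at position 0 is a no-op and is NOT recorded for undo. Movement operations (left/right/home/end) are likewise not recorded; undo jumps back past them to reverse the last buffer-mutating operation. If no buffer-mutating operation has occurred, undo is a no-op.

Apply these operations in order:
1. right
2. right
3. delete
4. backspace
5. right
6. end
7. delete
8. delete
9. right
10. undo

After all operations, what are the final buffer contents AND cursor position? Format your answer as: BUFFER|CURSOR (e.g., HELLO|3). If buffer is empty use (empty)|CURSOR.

Answer: TIV|2

Derivation:
After op 1 (right): buf='TIGV' cursor=1
After op 2 (right): buf='TIGV' cursor=2
After op 3 (delete): buf='TIV' cursor=2
After op 4 (backspace): buf='TV' cursor=1
After op 5 (right): buf='TV' cursor=2
After op 6 (end): buf='TV' cursor=2
After op 7 (delete): buf='TV' cursor=2
After op 8 (delete): buf='TV' cursor=2
After op 9 (right): buf='TV' cursor=2
After op 10 (undo): buf='TIV' cursor=2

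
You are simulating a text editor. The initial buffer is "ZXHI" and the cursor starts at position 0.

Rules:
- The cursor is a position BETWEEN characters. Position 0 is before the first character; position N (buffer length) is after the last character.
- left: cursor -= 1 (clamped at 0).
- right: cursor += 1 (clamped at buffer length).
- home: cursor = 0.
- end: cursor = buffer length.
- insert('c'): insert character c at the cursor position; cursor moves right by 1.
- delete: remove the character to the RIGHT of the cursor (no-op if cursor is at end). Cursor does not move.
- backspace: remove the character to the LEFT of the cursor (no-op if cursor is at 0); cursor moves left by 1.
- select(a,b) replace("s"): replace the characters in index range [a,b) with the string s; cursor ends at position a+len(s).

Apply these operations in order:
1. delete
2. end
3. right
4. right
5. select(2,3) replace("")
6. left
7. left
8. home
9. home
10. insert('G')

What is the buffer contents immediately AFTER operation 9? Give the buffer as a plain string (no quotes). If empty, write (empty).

Answer: XH

Derivation:
After op 1 (delete): buf='XHI' cursor=0
After op 2 (end): buf='XHI' cursor=3
After op 3 (right): buf='XHI' cursor=3
After op 4 (right): buf='XHI' cursor=3
After op 5 (select(2,3) replace("")): buf='XH' cursor=2
After op 6 (left): buf='XH' cursor=1
After op 7 (left): buf='XH' cursor=0
After op 8 (home): buf='XH' cursor=0
After op 9 (home): buf='XH' cursor=0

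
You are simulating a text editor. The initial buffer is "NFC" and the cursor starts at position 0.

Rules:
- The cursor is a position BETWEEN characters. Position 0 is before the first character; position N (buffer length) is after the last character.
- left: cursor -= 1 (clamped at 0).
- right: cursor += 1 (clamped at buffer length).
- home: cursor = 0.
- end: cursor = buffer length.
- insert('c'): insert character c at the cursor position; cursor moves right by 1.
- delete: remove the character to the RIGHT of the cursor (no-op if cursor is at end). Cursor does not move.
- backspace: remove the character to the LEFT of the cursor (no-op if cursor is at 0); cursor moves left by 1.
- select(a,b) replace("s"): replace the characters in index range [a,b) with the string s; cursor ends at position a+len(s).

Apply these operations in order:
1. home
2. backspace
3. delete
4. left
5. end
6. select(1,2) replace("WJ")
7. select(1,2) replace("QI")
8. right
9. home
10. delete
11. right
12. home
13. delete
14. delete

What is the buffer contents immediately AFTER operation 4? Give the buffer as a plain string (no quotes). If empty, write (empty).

Answer: FC

Derivation:
After op 1 (home): buf='NFC' cursor=0
After op 2 (backspace): buf='NFC' cursor=0
After op 3 (delete): buf='FC' cursor=0
After op 4 (left): buf='FC' cursor=0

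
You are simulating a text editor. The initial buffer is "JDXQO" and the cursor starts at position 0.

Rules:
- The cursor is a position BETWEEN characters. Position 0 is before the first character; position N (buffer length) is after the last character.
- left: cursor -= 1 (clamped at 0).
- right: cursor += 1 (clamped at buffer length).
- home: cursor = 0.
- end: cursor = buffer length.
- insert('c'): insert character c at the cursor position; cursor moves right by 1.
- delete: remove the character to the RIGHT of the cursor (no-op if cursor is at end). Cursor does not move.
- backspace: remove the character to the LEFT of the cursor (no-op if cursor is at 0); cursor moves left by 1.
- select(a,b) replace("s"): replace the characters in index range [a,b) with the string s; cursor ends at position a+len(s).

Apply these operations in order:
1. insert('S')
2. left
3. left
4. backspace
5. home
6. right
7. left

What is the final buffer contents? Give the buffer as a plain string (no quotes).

After op 1 (insert('S')): buf='SJDXQO' cursor=1
After op 2 (left): buf='SJDXQO' cursor=0
After op 3 (left): buf='SJDXQO' cursor=0
After op 4 (backspace): buf='SJDXQO' cursor=0
After op 5 (home): buf='SJDXQO' cursor=0
After op 6 (right): buf='SJDXQO' cursor=1
After op 7 (left): buf='SJDXQO' cursor=0

Answer: SJDXQO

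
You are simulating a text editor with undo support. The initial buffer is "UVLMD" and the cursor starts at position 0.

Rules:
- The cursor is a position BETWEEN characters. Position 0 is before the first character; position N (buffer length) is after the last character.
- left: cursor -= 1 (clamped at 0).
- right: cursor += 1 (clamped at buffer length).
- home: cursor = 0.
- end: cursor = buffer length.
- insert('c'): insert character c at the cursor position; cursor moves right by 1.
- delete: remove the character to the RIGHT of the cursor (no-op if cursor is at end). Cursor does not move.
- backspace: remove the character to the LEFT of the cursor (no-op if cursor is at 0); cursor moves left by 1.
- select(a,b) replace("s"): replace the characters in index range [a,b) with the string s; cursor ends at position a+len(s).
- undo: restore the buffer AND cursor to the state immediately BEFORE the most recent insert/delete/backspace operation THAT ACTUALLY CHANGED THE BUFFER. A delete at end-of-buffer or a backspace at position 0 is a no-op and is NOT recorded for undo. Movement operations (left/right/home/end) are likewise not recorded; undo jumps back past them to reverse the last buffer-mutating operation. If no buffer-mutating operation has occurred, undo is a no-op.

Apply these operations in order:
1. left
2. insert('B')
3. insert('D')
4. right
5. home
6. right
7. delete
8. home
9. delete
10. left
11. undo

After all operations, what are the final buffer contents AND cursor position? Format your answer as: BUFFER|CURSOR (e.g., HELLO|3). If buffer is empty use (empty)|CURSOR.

After op 1 (left): buf='UVLMD' cursor=0
After op 2 (insert('B')): buf='BUVLMD' cursor=1
After op 3 (insert('D')): buf='BDUVLMD' cursor=2
After op 4 (right): buf='BDUVLMD' cursor=3
After op 5 (home): buf='BDUVLMD' cursor=0
After op 6 (right): buf='BDUVLMD' cursor=1
After op 7 (delete): buf='BUVLMD' cursor=1
After op 8 (home): buf='BUVLMD' cursor=0
After op 9 (delete): buf='UVLMD' cursor=0
After op 10 (left): buf='UVLMD' cursor=0
After op 11 (undo): buf='BUVLMD' cursor=0

Answer: BUVLMD|0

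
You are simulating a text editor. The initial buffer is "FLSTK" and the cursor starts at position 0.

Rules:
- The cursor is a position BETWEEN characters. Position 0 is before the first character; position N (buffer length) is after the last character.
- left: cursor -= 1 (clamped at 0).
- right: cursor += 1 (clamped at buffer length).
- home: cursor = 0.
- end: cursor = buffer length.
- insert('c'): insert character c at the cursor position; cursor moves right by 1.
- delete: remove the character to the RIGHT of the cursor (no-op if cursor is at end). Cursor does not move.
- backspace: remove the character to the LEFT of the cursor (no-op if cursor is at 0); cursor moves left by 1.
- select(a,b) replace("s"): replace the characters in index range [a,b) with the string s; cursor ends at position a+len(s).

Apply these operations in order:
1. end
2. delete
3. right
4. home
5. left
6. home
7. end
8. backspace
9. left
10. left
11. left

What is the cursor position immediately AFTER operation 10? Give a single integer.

Answer: 2

Derivation:
After op 1 (end): buf='FLSTK' cursor=5
After op 2 (delete): buf='FLSTK' cursor=5
After op 3 (right): buf='FLSTK' cursor=5
After op 4 (home): buf='FLSTK' cursor=0
After op 5 (left): buf='FLSTK' cursor=0
After op 6 (home): buf='FLSTK' cursor=0
After op 7 (end): buf='FLSTK' cursor=5
After op 8 (backspace): buf='FLST' cursor=4
After op 9 (left): buf='FLST' cursor=3
After op 10 (left): buf='FLST' cursor=2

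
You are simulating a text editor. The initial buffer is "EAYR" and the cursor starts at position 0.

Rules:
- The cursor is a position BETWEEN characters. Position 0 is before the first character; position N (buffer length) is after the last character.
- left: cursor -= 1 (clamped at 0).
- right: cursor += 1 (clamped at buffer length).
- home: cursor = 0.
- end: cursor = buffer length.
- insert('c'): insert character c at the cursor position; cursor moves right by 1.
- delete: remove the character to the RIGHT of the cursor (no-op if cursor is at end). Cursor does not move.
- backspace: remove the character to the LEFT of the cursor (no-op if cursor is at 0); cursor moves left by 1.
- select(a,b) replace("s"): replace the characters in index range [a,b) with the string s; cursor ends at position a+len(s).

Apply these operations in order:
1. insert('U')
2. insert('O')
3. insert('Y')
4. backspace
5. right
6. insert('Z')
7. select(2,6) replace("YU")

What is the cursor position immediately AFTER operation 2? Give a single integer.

Answer: 2

Derivation:
After op 1 (insert('U')): buf='UEAYR' cursor=1
After op 2 (insert('O')): buf='UOEAYR' cursor=2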